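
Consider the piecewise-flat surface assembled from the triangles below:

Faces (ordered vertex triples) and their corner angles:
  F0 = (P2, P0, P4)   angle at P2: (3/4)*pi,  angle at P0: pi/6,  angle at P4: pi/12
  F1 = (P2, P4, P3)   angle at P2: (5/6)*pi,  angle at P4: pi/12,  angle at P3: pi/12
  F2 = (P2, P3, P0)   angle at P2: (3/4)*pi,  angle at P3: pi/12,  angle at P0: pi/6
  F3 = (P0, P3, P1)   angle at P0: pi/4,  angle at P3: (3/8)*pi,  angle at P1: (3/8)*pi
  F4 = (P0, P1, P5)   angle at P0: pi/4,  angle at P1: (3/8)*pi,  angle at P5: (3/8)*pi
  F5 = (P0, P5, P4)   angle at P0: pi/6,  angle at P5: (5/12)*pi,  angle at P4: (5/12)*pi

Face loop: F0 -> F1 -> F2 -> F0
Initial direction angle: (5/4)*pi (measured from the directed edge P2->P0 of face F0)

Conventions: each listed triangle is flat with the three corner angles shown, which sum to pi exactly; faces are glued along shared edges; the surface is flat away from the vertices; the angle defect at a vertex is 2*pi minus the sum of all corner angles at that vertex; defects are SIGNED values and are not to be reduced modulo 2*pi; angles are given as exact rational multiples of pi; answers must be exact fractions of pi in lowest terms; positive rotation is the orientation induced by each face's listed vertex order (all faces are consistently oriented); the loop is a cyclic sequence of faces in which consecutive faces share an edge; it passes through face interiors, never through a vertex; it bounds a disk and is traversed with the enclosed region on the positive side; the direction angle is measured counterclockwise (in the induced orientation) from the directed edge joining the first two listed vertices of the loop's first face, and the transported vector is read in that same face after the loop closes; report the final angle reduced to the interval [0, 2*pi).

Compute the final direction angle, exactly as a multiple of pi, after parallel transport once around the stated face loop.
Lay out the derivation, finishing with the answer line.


enclosed vertex P2: corner angles sum to (7/3)*pi, defect = 2*pi - (7/3)*pi = -pi/3
summing the enclosed defects onto the initial angle, mod 2*pi in the induced orientation:
final angle = (5/4)*pi - pi/3 = (11/12)*pi (mod 2*pi)

Answer: final direction angle = (11/12)*pi


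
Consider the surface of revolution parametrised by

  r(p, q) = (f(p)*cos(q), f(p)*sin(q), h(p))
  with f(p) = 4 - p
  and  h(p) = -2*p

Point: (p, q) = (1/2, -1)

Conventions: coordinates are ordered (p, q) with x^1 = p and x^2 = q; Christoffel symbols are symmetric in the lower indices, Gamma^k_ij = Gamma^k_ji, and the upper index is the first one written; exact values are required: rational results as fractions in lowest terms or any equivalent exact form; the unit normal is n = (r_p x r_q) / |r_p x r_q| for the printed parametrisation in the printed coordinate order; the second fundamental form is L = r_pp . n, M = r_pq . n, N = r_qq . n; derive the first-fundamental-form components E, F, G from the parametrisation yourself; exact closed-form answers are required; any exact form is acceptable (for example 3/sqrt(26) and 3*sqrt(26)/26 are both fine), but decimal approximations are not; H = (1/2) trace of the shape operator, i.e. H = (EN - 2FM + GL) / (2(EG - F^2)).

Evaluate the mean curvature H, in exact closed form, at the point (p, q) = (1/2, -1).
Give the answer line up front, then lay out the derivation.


Answer: H = -2*sqrt(5)/35

f = 7/2, f' = -1, f'' = 0, h' = -2, h'' = 0
E = 5, F = 0, G = 49/4; answer radicand W^2 = 5
unnormalised second-form numerators: l = 0, m = 0, n = -7; L = l/sqrt(5), and similarly M = m/sqrt(W^2), N = n/sqrt(W^2)
H = (E*n - 2*F*m + G*l) / (2*(EG - F^2)*sqrt(W^2)); E*n - 2*F*m + G*l = -35, EG - F^2 = 245/4, so H = (-2/7)/sqrt(5)


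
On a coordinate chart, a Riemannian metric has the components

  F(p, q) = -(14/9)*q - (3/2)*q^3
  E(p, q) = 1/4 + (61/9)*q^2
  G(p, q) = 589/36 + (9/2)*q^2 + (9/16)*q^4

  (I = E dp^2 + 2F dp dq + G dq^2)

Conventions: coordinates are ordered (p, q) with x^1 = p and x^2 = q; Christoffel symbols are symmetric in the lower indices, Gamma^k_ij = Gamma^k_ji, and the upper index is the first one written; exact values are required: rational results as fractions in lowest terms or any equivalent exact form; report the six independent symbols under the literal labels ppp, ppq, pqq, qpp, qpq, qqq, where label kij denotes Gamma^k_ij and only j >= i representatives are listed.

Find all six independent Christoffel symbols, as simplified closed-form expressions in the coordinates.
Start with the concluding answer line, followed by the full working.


Answer: Gamma_ppp = (-52704*q^4 - 54656*q^2)/(8100*q^6 + 134649*q^4 + 568152*q^2 + 21204), Gamma_ppq = (19764*q^5 + 158112*q^3 + 574864*q)/(8100*q^6 + 134649*q^4 + 568152*q^2 + 21204), Gamma_pqq = (-4374*q^6 - 65448*q^4 - 381672*q^2 - 131936)/(8100*q^6 + 134649*q^4 + 568152*q^2 + 21204), Gamma_qpp = (-238144*q^3 - 8784*q)/(8100*q^6 + 134649*q^4 + 568152*q^2 + 21204), Gamma_qpq = (52704*q^4 + 54656*q^2)/(8100*q^6 + 134649*q^4 + 568152*q^2 + 21204), Gamma_qqq = (4536*q^5 + 111186*q^3 - 6712*q)/(8100*q^6 + 134649*q^4 + 568152*q^2 + 21204)

E = 1/4 + (61/9)*q^2; F = -(14/9)*q - (3/2)*q^3; G = 589/36 + (9/2)*q^2 + (9/16)*q^4
Gamma^k_ij = (1/2) g^{kl} (d_i g_jl + d_j g_il - d_l g_ij), with g^inv = (1/(EG-F^2)) [[G, -F], [-F, E]]
first partials: E_p = 0, E_q = (122/9)*q, F_p = 0, F_q = -14/9 - (9/2)*q^2, G_p = 0, G_q = 9*q + (9/4)*q^3
D = EG - F^2 = 589/144 + (7891/72)*q^2 + (4987/192)*q^4 + (25/16)*q^6
expanded: Gamma^p_pp = (G E_p - 2F F_p + F E_q)/(2D), Gamma^p_pq = (G E_q - F G_p)/(2D), Gamma^p_qq = (2G F_q - G G_p - F G_q)/(2D), Gamma^q_pp = (2E F_p - E E_q - F E_p)/(2D), Gamma^q_pq = (E G_p - F E_q)/(2D), Gamma^q_qq = (E G_q - 2F F_q + F G_p)/(2D); substitute and cancel common factors


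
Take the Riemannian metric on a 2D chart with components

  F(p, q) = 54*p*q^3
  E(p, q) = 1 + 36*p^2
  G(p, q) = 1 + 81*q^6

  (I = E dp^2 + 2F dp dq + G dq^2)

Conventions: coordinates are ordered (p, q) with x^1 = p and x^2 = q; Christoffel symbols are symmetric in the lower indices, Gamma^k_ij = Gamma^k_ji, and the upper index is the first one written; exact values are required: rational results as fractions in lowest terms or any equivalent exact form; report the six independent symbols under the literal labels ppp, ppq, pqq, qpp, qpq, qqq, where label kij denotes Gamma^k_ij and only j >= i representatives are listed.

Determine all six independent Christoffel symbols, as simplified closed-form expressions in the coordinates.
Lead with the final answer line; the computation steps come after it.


Answer: Gamma_ppp = 36*p/(36*p^2 + 81*q^6 + 1), Gamma_ppq = 0, Gamma_pqq = 162*p*q^2/(36*p^2 + 81*q^6 + 1), Gamma_qpp = 54*q^3/(36*p^2 + 81*q^6 + 1), Gamma_qpq = 0, Gamma_qqq = 243*q^5/(36*p^2 + 81*q^6 + 1)

E = 1 + 36*p^2; F = 54*p*q^3; G = 1 + 81*q^6
Gamma^k_ij = (1/2) g^{kl} (d_i g_jl + d_j g_il - d_l g_ij), with g^inv = (1/(EG-F^2)) [[G, -F], [-F, E]]
first partials: E_p = 72*p, E_q = 0, F_p = 54*q^3, F_q = 162*p*q^2, G_p = 0, G_q = 486*q^5
D = EG - F^2 = 1 + 36*p^2 + 81*q^6
expanded: Gamma^p_pp = (G E_p - 2F F_p + F E_q)/(2D), Gamma^p_pq = (G E_q - F G_p)/(2D), Gamma^p_qq = (2G F_q - G G_p - F G_q)/(2D), Gamma^q_pp = (2E F_p - E E_q - F E_p)/(2D), Gamma^q_pq = (E G_p - F E_q)/(2D), Gamma^q_qq = (E G_q - 2F F_q + F G_p)/(2D); substitute and cancel common factors


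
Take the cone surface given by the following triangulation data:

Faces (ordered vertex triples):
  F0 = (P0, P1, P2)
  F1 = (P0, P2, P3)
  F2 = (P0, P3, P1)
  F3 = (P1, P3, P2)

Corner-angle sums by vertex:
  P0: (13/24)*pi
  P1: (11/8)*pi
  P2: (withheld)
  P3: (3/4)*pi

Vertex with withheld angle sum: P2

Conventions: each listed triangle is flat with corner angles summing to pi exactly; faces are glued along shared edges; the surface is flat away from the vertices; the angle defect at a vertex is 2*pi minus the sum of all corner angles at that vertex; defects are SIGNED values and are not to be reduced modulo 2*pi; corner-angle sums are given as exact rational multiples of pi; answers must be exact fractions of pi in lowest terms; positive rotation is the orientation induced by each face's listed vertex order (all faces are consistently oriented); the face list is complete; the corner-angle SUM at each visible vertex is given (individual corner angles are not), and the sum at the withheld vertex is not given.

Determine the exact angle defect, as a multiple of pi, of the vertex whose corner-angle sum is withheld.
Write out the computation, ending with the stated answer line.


V = 4, E = 6, F = 4; chi = V - E + F = 2
Gauss-Bonnet: total defect = 2*pi*chi = 4*pi; visible defects sum to (10/3)*pi

Answer: defect(P2) = (2/3)*pi


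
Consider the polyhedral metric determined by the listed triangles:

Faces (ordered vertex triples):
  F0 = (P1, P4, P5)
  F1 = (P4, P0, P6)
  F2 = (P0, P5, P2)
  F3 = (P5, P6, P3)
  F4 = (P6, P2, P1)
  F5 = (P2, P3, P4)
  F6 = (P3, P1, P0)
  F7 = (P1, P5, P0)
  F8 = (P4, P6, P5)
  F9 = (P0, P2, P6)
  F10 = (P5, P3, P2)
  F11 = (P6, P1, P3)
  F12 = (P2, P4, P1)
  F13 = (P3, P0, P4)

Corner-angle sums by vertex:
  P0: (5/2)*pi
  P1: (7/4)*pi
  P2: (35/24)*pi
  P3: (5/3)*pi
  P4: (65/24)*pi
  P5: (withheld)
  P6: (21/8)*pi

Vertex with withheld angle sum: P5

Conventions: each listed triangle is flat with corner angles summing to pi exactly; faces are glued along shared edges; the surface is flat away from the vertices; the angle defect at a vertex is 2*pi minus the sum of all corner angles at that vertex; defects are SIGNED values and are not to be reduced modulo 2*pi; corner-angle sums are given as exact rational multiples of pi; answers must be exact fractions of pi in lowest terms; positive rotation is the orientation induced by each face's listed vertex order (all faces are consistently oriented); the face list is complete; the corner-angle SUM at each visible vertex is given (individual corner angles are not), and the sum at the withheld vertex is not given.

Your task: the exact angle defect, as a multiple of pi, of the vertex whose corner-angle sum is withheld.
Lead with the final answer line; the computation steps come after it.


Answer: defect(P5) = (17/24)*pi

V = 7, E = 21, F = 14; chi = V - E + F = 0
Gauss-Bonnet: total defect = 2*pi*chi = 0; visible defects sum to (-17/24)*pi


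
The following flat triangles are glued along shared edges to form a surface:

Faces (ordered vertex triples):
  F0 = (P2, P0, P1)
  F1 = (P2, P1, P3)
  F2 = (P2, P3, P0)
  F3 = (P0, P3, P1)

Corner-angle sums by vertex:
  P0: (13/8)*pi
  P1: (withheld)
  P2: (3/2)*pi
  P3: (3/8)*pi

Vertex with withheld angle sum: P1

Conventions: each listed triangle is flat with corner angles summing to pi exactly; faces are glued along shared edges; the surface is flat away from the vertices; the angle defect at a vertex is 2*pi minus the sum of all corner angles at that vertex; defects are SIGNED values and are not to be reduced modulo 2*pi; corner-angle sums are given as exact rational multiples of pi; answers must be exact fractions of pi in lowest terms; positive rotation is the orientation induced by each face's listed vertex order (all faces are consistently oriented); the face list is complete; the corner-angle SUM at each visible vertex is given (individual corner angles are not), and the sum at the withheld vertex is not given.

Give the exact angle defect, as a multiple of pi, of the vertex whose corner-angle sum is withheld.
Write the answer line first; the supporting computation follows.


Answer: defect(P1) = (3/2)*pi

V = 4, E = 6, F = 4; chi = V - E + F = 2
Gauss-Bonnet: total defect = 2*pi*chi = 4*pi; visible defects sum to (5/2)*pi


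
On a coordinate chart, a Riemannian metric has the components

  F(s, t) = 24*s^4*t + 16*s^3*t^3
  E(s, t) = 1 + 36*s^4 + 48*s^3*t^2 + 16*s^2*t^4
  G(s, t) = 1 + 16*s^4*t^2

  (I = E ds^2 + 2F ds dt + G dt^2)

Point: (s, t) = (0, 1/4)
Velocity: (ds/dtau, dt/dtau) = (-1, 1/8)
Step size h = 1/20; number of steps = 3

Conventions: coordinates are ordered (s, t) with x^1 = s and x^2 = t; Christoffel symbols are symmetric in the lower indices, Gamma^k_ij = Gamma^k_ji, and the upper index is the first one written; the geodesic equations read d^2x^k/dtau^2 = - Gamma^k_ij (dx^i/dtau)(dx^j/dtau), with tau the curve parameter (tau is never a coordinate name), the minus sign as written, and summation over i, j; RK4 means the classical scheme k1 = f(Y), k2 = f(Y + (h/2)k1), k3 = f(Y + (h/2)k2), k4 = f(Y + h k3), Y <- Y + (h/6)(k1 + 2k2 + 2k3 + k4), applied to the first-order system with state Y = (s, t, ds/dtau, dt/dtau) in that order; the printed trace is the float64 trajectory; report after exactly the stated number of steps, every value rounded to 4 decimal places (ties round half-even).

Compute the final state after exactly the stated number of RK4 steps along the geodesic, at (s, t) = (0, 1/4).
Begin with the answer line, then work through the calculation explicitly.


Answer: s = -0.1499, t = 0.2688, ds/dtau = -0.9960, dt/dtau = 0.1262

f(Y) = (ds/dtau, dt/dtau, -Gamma^s_ij Y'^i Y'^j, -Gamma^t_ij Y'^i Y'^j) with the Gammas evaluated at the stage position; h = 0.050000; intermediate values shown to 6 dp
step 0: s = 0.0000, t = 0.2500, ds/dtau = -1.0000, dt/dtau = 0.1250
step 1:
  k1: at (s, t) = (0.000000, 0.250000), (ds/dtau, dt/dtau) = (-1.000000, 0.125000); Gamma_sss = 0.000000, Gamma_sst = 0.000000, Gamma_stt = 0.000000, Gamma_tss = 0.000000, Gamma_tst = 0.000000, Gamma_ttt = 0.000000; k1 = (-1.000000, 0.125000, 0.000000, 0.000000)
  k2: at (s, t) = (-0.025000, 0.253125), (ds/dtau, dt/dtau) = (-1.000000, 0.125000); Gamma_sss = 0.000116, Gamma_sst = 0.000135, Gamma_stt = -0.000007, Gamma_tss = -0.000028, Gamma_tst = -0.000032, Gamma_ttt = 0.000002; k2 = (-1.000000, 0.125000, -0.000082, 0.000020)
  k3: at (s, t) = (-0.025000, 0.253125), (ds/dtau, dt/dtau) = (-1.000002, 0.125000); Gamma_sss = 0.000116, Gamma_sst = 0.000135, Gamma_stt = -0.000007, Gamma_tss = -0.000028, Gamma_tst = -0.000032, Gamma_ttt = 0.000002; k3 = (-1.000002, 0.125000, -0.000082, 0.000020)
  k4: at (s, t) = (-0.050000, 0.256250), (ds/dtau, dt/dtau) = (-1.000004, 0.125001); Gamma_sss = -0.000630, Gamma_sst = -0.000191, Gamma_stt = 0.000019, Gamma_tss = -0.000864, Gamma_tst = -0.000263, Gamma_ttt = 0.000026; k4 = (-1.000004, 0.125001, 0.000582, 0.000798)
  Y <- Y + (h/6)(k1 + 2k2 + 2k3 + k4): s = -0.0500, t = 0.2563, ds/dtau = -1.0000, dt/dtau = 0.1250
step 2:
  k1: at (s, t) = (-0.050000, 0.256250), (ds/dtau, dt/dtau) = (-0.999998, 0.125007); Gamma_sss = -0.000630, Gamma_sst = -0.000191, Gamma_stt = 0.000019, Gamma_tss = -0.000864, Gamma_tst = -0.000263, Gamma_ttt = 0.000026; k1 = (-0.999998, 0.125007, 0.000582, 0.000798)
  k2: at (s, t) = (-0.075000, 0.259375), (ds/dtau, dt/dtau) = (-0.999983, 0.125027); Gamma_sss = -0.008558, Gamma_sst = -0.002111, Gamma_stt = 0.000305, Gamma_tss = -0.003681, Gamma_tst = -0.000908, Gamma_ttt = 0.000131; k2 = (-0.999983, 0.125027, 0.008025, 0.003452)
  k3: at (s, t) = (-0.075000, 0.259376), (ds/dtau, dt/dtau) = (-0.999797, 0.125094); Gamma_sss = -0.008557, Gamma_sst = -0.002111, Gamma_stt = 0.000305, Gamma_tss = -0.003681, Gamma_tst = -0.000908, Gamma_ttt = 0.000131; k3 = (-0.999797, 0.125094, 0.008021, 0.003450)
  k4: at (s, t) = (-0.099990, 0.262505), (ds/dtau, dt/dtau) = (-0.999597, 0.125180); Gamma_sss = -0.029936, Gamma_sst = -0.006801, Gamma_stt = 0.001295, Gamma_tss = -0.009692, Gamma_tst = -0.002202, Gamma_ttt = 0.000419; k4 = (-0.999597, 0.125180, 0.028189, 0.009126)
  Y <- Y + (h/6)(k1 + 2k2 + 2k3 + k4): s = -0.1000, t = 0.2625, ds/dtau = -0.9995, dt/dtau = 0.1252
step 3:
  k1: at (s, t) = (-0.099993, 0.262504), (ds/dtau, dt/dtau) = (-0.999491, 0.125205); Gamma_sss = -0.029940, Gamma_sst = -0.006802, Gamma_stt = 0.001296, Gamma_tss = -0.009692, Gamma_tst = -0.002202, Gamma_ttt = 0.000419; k1 = (-0.999491, 0.125205, 0.028187, 0.009125)
  k2: at (s, t) = (-0.124980, 0.265634), (ds/dtau, dt/dtau) = (-0.998786, 0.125433); Gamma_sss = -0.070897, Gamma_sst = -0.015466, Gamma_stt = 0.003638, Gamma_tss = -0.020133, Gamma_tst = -0.004392, Gamma_ttt = 0.001033; k2 = (-0.998786, 0.125433, 0.066792, 0.018967)
  k3: at (s, t) = (-0.124963, 0.265639), (ds/dtau, dt/dtau) = (-0.997821, 0.125679); Gamma_sss = -0.070856, Gamma_sst = -0.015458, Gamma_stt = 0.003636, Gamma_tss = -0.020124, Gamma_tst = -0.004390, Gamma_ttt = 0.001033; k3 = (-0.997821, 0.125679, 0.066613, 0.018919)
  k4: at (s, t) = (-0.149884, 0.268788), (ds/dtau, dt/dtau) = (-0.996160, 0.126151); Gamma_sss = -0.136870, Gamma_sst = -0.029221, Gamma_stt = 0.008147, Gamma_tss = -0.036139, Gamma_tst = -0.007716, Gamma_ttt = 0.002151; k4 = (-0.996160, 0.126151, 0.128347, 0.033889)
  Y <- Y + (h/6)(k1 + 2k2 + 2k3 + k4): s = -0.1499, t = 0.2688, ds/dtau = -0.9960, dt/dtau = 0.1262


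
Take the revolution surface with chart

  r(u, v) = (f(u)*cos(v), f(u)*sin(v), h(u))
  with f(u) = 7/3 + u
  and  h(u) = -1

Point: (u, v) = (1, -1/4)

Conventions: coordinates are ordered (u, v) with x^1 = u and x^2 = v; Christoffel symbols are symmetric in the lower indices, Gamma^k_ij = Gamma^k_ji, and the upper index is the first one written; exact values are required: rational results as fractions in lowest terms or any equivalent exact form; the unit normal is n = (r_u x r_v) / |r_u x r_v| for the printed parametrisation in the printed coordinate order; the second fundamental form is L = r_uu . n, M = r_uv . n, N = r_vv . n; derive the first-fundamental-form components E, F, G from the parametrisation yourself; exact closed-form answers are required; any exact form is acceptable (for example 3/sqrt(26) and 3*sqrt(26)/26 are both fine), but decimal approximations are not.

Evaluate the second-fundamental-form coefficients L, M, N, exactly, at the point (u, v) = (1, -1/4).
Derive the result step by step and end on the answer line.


f = 10/3, f' = 1, f'' = 0, h' = 0, h'' = 0
E = 1, F = 0, G = 100/9; answer radicand W^2 = 1
unnormalised second-form numerators: l = 0, m = 0, n = 0; L = l/sqrt(1), and similarly M = m/sqrt(W^2), N = n/sqrt(W^2)

Answer: L = 0, M = 0, N = 0


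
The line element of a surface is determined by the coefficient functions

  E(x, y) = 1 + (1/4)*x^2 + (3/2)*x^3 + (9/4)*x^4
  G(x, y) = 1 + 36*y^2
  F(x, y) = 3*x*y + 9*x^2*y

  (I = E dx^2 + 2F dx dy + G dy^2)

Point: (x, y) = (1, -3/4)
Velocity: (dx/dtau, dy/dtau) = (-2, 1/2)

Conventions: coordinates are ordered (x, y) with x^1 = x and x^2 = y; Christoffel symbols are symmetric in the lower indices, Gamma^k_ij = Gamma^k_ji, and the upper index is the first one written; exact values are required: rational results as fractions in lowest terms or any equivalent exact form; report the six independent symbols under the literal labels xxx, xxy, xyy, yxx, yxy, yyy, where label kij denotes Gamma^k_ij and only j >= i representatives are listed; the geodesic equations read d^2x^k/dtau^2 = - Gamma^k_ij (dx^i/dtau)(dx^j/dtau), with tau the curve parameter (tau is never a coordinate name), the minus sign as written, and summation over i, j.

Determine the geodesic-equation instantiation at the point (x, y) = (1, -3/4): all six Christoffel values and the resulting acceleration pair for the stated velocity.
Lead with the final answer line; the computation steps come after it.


Answer: Gamma_xxx = 28/101, Gamma_xxy = 0, Gamma_xyy = 48/101, Gamma_yxx = -63/101, Gamma_yxy = 0, Gamma_yyy = -108/101; accelerations (d^2x/dtau^2, d^2y/dtau^2) = (-124/101, 279/101)

E = 5, F = -9, G = 85/4 at the point
E_x = 14, E_y = 0, F_x = -63/4, F_y = 12, G_x = 0, G_y = -54
EG - F^2 = 101/4;  g^inv = (4/101) * [[85/4, 9], [9, 5]]
first-kind symbols [ij,l] = (1/2)(d_i g_jl + d_j g_il - d_l g_ij): [xx,x] = E_x/2 = 7, [xx,y] = F_x - E_y/2 = -63/4, [xy,x] = E_y/2 = 0, [xy,y] = G_x/2 = 0, [yy,x] = F_y - G_x/2 = 12, [yy,y] = G_y/2 = -27
Gamma^x_ij = (G*[ij,x] - F*[ij,y])/(EG - F^2), Gamma^y_ij = (E*[ij,y] - F*[ij,x])/(EG - F^2)
Gamma_xxx = 28/101, Gamma_xxy = 0, Gamma_xyy = 48/101, Gamma_yxx = -63/101, Gamma_yxy = 0, Gamma_yyy = -108/101
d^2x/dtau^2 = -(Gamma_xxx*(-2)^2 + 2*Gamma_xxy*(-2)*(1/2) + Gamma_xyy*(1/2)^2) = -124/101
d^2y/dtau^2 = -(Gamma_yxx*(-2)^2 + 2*Gamma_yxy*(-2)*(1/2) + Gamma_yyy*(1/2)^2) = 279/101


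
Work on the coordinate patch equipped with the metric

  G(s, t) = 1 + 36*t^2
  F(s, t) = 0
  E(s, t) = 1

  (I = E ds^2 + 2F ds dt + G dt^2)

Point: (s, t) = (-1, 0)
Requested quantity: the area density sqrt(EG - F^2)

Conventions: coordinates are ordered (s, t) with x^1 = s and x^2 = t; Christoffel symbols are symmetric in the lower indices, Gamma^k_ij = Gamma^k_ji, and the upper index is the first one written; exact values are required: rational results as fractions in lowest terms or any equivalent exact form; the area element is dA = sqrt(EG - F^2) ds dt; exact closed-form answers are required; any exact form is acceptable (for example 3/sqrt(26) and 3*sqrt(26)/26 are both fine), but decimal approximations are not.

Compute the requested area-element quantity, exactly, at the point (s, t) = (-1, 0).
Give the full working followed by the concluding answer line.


E = 1, F = 0, G = 1; EG - F^2 = 1

Answer: sqrt(EG - F^2) = 1


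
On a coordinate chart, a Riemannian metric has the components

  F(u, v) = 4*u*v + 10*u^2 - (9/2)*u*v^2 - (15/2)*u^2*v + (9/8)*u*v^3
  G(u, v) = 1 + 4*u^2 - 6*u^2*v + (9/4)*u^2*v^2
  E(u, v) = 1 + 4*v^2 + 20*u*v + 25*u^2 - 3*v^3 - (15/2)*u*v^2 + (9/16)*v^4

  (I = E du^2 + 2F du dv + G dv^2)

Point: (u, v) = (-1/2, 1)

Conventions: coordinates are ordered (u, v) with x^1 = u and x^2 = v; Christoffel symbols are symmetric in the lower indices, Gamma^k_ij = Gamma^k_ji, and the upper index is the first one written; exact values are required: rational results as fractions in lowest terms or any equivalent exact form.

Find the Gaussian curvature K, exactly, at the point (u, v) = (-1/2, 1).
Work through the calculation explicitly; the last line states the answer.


E = 41/16, F = 5/16, G = 17/16, EG - F^2 = 21/8 at the point
E_u = -25/2, E_v = -5/4, F_u = -15/8, F_v = -17/16, G_u = -1/4, G_v = -3/8
E_vv = 17/4, F_uv = 47/8, G_uu = 1/2
K follows from Brioschi's formula, (det M1 - det M2)/(EG - F^2)^2.
M1 = [[-E_vv/2 + F_uv - G_uu/2, E_u/2, F_u - E_v/2], [F_v - G_u/2, E, F], [G_v/2, F, G]] = [[7/2, -25/4, -5/4], [-15/16, 41/16, 5/16], [-3/16, 5/16, 17/16]]; det M1 = 99/32
M2 = [[0, E_v/2, G_u/2], [E_v/2, E, F], [G_u/2, F, G]] = [[0, -5/8, -1/8], [-5/8, 41/16, 5/16], [-1/8, 5/16, 17/16]]; det M2 = -13/32
det M1 - det M2 = 7/2; K = 7/2 / (21/8)^2 = 32/63

Answer: K = 32/63


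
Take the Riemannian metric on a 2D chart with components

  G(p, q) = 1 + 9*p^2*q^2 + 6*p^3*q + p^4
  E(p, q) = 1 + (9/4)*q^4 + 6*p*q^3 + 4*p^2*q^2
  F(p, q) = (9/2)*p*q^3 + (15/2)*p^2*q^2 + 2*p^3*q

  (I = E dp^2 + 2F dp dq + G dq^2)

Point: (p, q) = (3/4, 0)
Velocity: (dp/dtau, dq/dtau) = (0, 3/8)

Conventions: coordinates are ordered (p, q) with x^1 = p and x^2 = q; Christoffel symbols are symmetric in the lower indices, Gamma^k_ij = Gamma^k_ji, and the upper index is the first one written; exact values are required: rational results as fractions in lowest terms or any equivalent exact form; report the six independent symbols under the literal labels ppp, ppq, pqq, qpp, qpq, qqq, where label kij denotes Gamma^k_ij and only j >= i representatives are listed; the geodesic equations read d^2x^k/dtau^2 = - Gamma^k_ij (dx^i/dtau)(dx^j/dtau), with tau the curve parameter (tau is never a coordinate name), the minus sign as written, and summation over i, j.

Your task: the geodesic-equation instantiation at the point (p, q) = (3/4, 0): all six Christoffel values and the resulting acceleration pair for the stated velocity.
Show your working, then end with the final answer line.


E = 1, F = 0, G = 337/256 at the point
E_p = 0, E_q = 0, F_p = 0, F_q = 27/32, G_p = 27/16, G_q = 81/32
EG - F^2 = 337/256;  g^inv = (256/337) * [[337/256, 0], [0, 1]]
first-kind symbols [ij,l] = (1/2)(d_i g_jl + d_j g_il - d_l g_ij): [pp,p] = E_p/2 = 0, [pp,q] = F_p - E_q/2 = 0, [pq,p] = E_q/2 = 0, [pq,q] = G_p/2 = 27/32, [qq,p] = F_q - G_p/2 = 0, [qq,q] = G_q/2 = 81/64
Gamma^p_ij = (G*[ij,p] - F*[ij,q])/(EG - F^2), Gamma^q_ij = (E*[ij,q] - F*[ij,p])/(EG - F^2)
Gamma_ppp = 0, Gamma_ppq = 0, Gamma_pqq = 0, Gamma_qpp = 0, Gamma_qpq = 216/337, Gamma_qqq = 324/337
d^2p/dtau^2 = -(Gamma_ppp*(0)^2 + 2*Gamma_ppq*(0)*(3/8) + Gamma_pqq*(3/8)^2) = 0
d^2q/dtau^2 = -(Gamma_qpp*(0)^2 + 2*Gamma_qpq*(0)*(3/8) + Gamma_qqq*(3/8)^2) = -729/5392

Answer: Gamma_ppp = 0, Gamma_ppq = 0, Gamma_pqq = 0, Gamma_qpp = 0, Gamma_qpq = 216/337, Gamma_qqq = 324/337; accelerations (d^2p/dtau^2, d^2q/dtau^2) = (0, -729/5392)


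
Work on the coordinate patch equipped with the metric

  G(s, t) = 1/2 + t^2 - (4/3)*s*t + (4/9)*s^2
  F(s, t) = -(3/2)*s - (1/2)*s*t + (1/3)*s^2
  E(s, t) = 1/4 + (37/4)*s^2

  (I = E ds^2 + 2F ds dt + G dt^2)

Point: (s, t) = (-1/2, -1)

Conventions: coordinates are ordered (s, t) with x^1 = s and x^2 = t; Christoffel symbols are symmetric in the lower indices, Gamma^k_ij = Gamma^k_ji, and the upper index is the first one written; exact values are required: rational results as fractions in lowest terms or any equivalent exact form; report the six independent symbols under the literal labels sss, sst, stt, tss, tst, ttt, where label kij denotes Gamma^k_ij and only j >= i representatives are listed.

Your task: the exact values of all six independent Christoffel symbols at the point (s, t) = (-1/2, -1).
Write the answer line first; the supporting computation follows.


Answer: Gamma_sss = -1034/599, Gamma_sst = -224/1797, Gamma_stt = 532/5391, Gamma_tss = -207/599, Gamma_tst = 328/599, Gamma_ttt = -1378/1797

E = 41/16, F = 7/12, G = 17/18 at the point
E_s = -37/4, E_t = 0, F_s = -4/3, F_t = 1/4, G_s = 8/9, G_t = -4/3
EG - F^2 = 599/288;  g^inv = (288/599) * [[17/18, -7/12], [-7/12, 41/16]]
first-kind symbols [ij,l] = (1/2)(d_i g_jl + d_j g_il - d_l g_ij): [ss,s] = E_s/2 = -37/8, [ss,t] = F_s - E_t/2 = -4/3, [st,s] = E_t/2 = 0, [st,t] = G_s/2 = 4/9, [tt,s] = F_t - G_s/2 = -7/36, [tt,t] = G_t/2 = -2/3
Gamma^s_ij = (G*[ij,s] - F*[ij,t])/(EG - F^2), Gamma^t_ij = (E*[ij,t] - F*[ij,s])/(EG - F^2)


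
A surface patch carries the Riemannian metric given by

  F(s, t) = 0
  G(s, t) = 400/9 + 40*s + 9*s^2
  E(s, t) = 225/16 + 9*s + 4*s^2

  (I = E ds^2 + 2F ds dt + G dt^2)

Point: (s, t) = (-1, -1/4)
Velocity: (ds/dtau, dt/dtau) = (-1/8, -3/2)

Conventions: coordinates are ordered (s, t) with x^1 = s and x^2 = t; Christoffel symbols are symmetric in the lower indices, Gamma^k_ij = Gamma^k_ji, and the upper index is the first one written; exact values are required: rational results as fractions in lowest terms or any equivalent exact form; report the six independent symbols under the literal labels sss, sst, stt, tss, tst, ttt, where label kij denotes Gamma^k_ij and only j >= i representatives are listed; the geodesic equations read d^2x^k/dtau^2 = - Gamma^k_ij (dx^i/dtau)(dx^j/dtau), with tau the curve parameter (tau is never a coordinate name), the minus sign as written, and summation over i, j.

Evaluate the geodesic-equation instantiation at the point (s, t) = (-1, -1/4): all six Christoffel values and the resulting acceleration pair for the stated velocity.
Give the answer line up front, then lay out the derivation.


Answer: Gamma_sss = 8/145, Gamma_sst = 0, Gamma_stt = -176/145, Gamma_tss = 0, Gamma_tst = 9/11, Gamma_ttt = 0; accelerations (d^2s/dtau^2, d^2t/dtau^2) = (3167/1160, -27/88)

E = 145/16, F = 0, G = 121/9 at the point
E_s = 1, E_t = 0, F_s = 0, F_t = 0, G_s = 22, G_t = 0
EG - F^2 = 17545/144;  g^inv = (144/17545) * [[121/9, 0], [0, 145/16]]
first-kind symbols [ij,l] = (1/2)(d_i g_jl + d_j g_il - d_l g_ij): [ss,s] = E_s/2 = 1/2, [ss,t] = F_s - E_t/2 = 0, [st,s] = E_t/2 = 0, [st,t] = G_s/2 = 11, [tt,s] = F_t - G_s/2 = -11, [tt,t] = G_t/2 = 0
Gamma^s_ij = (G*[ij,s] - F*[ij,t])/(EG - F^2), Gamma^t_ij = (E*[ij,t] - F*[ij,s])/(EG - F^2)
Gamma_sss = 8/145, Gamma_sst = 0, Gamma_stt = -176/145, Gamma_tss = 0, Gamma_tst = 9/11, Gamma_ttt = 0
d^2s/dtau^2 = -(Gamma_sss*(-1/8)^2 + 2*Gamma_sst*(-1/8)*(-3/2) + Gamma_stt*(-3/2)^2) = 3167/1160
d^2t/dtau^2 = -(Gamma_tss*(-1/8)^2 + 2*Gamma_tst*(-1/8)*(-3/2) + Gamma_ttt*(-3/2)^2) = -27/88


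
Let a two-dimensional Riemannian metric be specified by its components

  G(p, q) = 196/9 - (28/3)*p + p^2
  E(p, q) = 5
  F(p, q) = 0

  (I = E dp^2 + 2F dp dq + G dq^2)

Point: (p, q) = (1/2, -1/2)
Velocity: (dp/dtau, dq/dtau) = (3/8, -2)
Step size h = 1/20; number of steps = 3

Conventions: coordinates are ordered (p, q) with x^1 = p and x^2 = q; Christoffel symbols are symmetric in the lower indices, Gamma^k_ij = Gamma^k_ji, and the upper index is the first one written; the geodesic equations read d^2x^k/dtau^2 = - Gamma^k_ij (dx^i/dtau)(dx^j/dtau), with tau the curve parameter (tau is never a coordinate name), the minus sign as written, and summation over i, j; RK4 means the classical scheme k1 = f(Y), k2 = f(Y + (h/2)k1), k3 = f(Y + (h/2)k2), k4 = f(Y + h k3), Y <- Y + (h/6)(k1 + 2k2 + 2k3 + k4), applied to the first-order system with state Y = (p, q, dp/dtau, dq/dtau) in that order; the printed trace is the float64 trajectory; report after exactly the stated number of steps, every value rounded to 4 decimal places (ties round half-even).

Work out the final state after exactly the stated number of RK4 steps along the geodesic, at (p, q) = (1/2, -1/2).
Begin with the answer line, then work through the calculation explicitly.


Answer: p = 0.5184, q = -0.8023, dp/dtau = -0.1306, dq/dtau = -2.0178

f(Y) = (dp/dtau, dq/dtau, -Gamma^p_ij Y'^i Y'^j, -Gamma^q_ij Y'^i Y'^j) with the Gammas evaluated at the stage position; h = 0.050000; intermediate values shown to 6 dp
step 0: p = 0.5000, q = -0.5000, dp/dtau = 0.3750, dq/dtau = -2.0000
step 1:
  k1: at (p, q) = (0.500000, -0.500000), (dp/dtau, dq/dtau) = (0.375000, -2.000000); Gamma_ppp = 0.000000, Gamma_ppq = 0.000000, Gamma_pqq = 0.833333, Gamma_qpp = 0.000000, Gamma_qpq = -0.240000, Gamma_qqq = 0.000000; k1 = (0.375000, -2.000000, -3.333333, -0.360000)
  k2: at (p, q) = (0.509375, -0.550000), (dp/dtau, dq/dtau) = (0.291667, -2.009000); Gamma_ppp = 0.000000, Gamma_ppq = 0.000000, Gamma_pqq = 0.831458, Gamma_qpp = 0.000000, Gamma_qpq = -0.240541, Gamma_qqq = 0.000000; k2 = (0.291667, -2.009000, -3.355833, -0.281894)
  k3: at (p, q) = (0.507292, -0.550225), (dp/dtau, dq/dtau) = (0.291104, -2.007047); Gamma_ppp = 0.000000, Gamma_ppq = 0.000000, Gamma_pqq = 0.831875, Gamma_qpp = 0.000000, Gamma_qpq = -0.240421, Gamma_qqq = 0.000000; k3 = (0.291104, -2.007047, -3.350991, -0.280936)
  k4: at (p, q) = (0.514555, -0.600352), (dp/dtau, dq/dtau) = (0.207450, -2.014047); Gamma_ppp = 0.000000, Gamma_ppq = 0.000000, Gamma_pqq = 0.830422, Gamma_qpp = 0.000000, Gamma_qpq = -0.240841, Gamma_qqq = 0.000000; k4 = (0.207450, -2.014047, -3.368512, -0.201254)
  Y <- Y + (h/6)(k1 + 2k2 + 2k3 + k4): p = 0.5146, q = -0.6004, dp/dtau = 0.2074, dq/dtau = -2.0141
step 2:
  k1: at (p, q) = (0.514567, -0.600385), (dp/dtau, dq/dtau) = (0.207371, -2.014058); Gamma_ppp = 0.000000, Gamma_ppq = 0.000000, Gamma_pqq = 0.830420, Gamma_qpp = 0.000000, Gamma_qpq = -0.240842, Gamma_qqq = 0.000000; k1 = (0.207371, -2.014058, -3.368539, -0.201179)
  k2: at (p, q) = (0.519751, -0.650736), (dp/dtau, dq/dtau) = (0.123157, -2.019087); Gamma_ppp = 0.000000, Gamma_ppq = 0.000000, Gamma_pqq = 0.829383, Gamma_qpp = 0.000000, Gamma_qpq = -0.241143, Gamma_qqq = 0.000000; k2 = (0.123157, -2.019087, -3.381157, -0.119928)
  k3: at (p, q) = (0.517646, -0.650862), (dp/dtau, dq/dtau) = (0.122842, -2.017056); Gamma_ppp = 0.000000, Gamma_ppq = 0.000000, Gamma_pqq = 0.829804, Gamma_qpp = 0.000000, Gamma_qpq = -0.241021, Gamma_qqq = 0.000000; k3 = (0.122842, -2.017056, -3.376070, -0.119440)
  k4: at (p, q) = (0.520709, -0.701237), (dp/dtau, dq/dtau) = (0.038567, -2.020030); Gamma_ppp = 0.000000, Gamma_ppq = 0.000000, Gamma_pqq = 0.829192, Gamma_qpp = 0.000000, Gamma_qpq = -0.241199, Gamma_qqq = 0.000000; k4 = (0.038567, -2.020030, -3.383533, -0.037582)
  Y <- Y + (h/6)(k1 + 2k2 + 2k3 + k4): p = 0.5207, q = -0.7013, dp/dtau = 0.0385, dq/dtau = -2.0200
step 3:
  k1: at (p, q) = (0.520716, -0.701271), (dp/dtau, dq/dtau) = (0.038483, -2.020037); Gamma_ppp = 0.000000, Gamma_ppq = 0.000000, Gamma_pqq = 0.829190, Gamma_qpp = 0.000000, Gamma_qpq = -0.241199, Gamma_qqq = 0.000000; k1 = (0.038483, -2.020037, -3.383551, -0.037500)
  k2: at (p, q) = (0.521678, -0.751772), (dp/dtau, dq/dtau) = (-0.046106, -2.020974); Gamma_ppp = 0.000000, Gamma_ppq = 0.000000, Gamma_pqq = 0.828998, Gamma_qpp = 0.000000, Gamma_qpq = -0.241255, Gamma_qqq = 0.000000; k2 = (-0.046106, -2.020974, -3.385906, 0.044959)
  k3: at (p, q) = (0.519563, -0.751795), (dp/dtau, dq/dtau) = (-0.046164, -2.018913); Gamma_ppp = 0.000000, Gamma_ppq = 0.000000, Gamma_pqq = 0.829421, Gamma_qpp = 0.000000, Gamma_qpq = -0.241132, Gamma_qqq = 0.000000; k3 = (-0.046164, -2.018913, -3.380726, 0.044948)
  k4: at (p, q) = (0.518408, -0.802217), (dp/dtau, dq/dtau) = (-0.130553, -2.017789); Gamma_ppp = 0.000000, Gamma_ppq = 0.000000, Gamma_pqq = 0.829652, Gamma_qpp = 0.000000, Gamma_qpq = -0.241065, Gamma_qqq = 0.000000; k4 = (-0.130553, -2.017789, -3.377906, 0.127007)
  Y <- Y + (h/6)(k1 + 2k2 + 2k3 + k4): p = 0.5184, q = -0.8023, dp/dtau = -0.1306, dq/dtau = -2.0178


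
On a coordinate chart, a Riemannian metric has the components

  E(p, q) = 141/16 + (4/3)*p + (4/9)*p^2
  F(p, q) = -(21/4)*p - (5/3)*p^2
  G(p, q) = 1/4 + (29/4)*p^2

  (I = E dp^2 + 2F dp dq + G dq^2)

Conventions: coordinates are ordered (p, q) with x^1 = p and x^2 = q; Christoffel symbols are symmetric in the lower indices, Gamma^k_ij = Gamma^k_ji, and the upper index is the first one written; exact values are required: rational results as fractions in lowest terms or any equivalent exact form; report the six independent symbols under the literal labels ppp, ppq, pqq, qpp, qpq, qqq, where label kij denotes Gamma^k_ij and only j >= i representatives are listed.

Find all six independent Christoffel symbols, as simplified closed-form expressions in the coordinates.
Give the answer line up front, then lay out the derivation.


Answer: Gamma_ppp = (-1344*p^3 - 12336*p^2 - 15812*p + 96)/(256*p^4 - 4512*p^3 + 20989*p^2 + 192*p + 1269), Gamma_ppq = (6960*p^3 + 21924*p^2)/(256*p^4 - 4512*p^3 + 20989*p^2 + 192*p + 1269), Gamma_pqq = (-30276*p^3 - 1044*p)/(256*p^4 - 4512*p^3 + 20989*p^2 + 192*p + 1269), Gamma_qpp = (-1280*p^3 - 5760*p^2 - 56808*p - 79947)/(768*p^4 - 13536*p^3 + 62967*p^2 + 576*p + 3807), Gamma_qpq = (1856*p^3 + 5568*p^2 + 36801*p)/(256*p^4 - 4512*p^3 + 20989*p^2 + 192*p + 1269), Gamma_qqq = (-6960*p^3 - 21924*p^2)/(256*p^4 - 4512*p^3 + 20989*p^2 + 192*p + 1269)

E = 141/16 + (4/3)*p + (4/9)*p^2; F = -(21/4)*p - (5/3)*p^2; G = 1/4 + (29/4)*p^2
Gamma^k_ij = (1/2) g^{kl} (d_i g_jl + d_j g_il - d_l g_ij), with g^inv = (1/(EG-F^2)) [[G, -F], [-F, E]]
first partials: E_p = 4/3 + (8/9)*p, E_q = 0, F_p = -21/4 - (10/3)*p, F_q = 0, G_p = (29/2)*p, G_q = 0
D = EG - F^2 = 141/64 + (1/3)*p + (20989/576)*p^2 - (47/6)*p^3 + (4/9)*p^4
expanded: Gamma^p_pp = (G E_p - 2F F_p + F E_q)/(2D), Gamma^p_pq = (G E_q - F G_p)/(2D), Gamma^p_qq = (2G F_q - G G_p - F G_q)/(2D), Gamma^q_pp = (2E F_p - E E_q - F E_p)/(2D), Gamma^q_pq = (E G_p - F E_q)/(2D), Gamma^q_qq = (E G_q - 2F F_q + F G_p)/(2D); substitute and cancel common factors


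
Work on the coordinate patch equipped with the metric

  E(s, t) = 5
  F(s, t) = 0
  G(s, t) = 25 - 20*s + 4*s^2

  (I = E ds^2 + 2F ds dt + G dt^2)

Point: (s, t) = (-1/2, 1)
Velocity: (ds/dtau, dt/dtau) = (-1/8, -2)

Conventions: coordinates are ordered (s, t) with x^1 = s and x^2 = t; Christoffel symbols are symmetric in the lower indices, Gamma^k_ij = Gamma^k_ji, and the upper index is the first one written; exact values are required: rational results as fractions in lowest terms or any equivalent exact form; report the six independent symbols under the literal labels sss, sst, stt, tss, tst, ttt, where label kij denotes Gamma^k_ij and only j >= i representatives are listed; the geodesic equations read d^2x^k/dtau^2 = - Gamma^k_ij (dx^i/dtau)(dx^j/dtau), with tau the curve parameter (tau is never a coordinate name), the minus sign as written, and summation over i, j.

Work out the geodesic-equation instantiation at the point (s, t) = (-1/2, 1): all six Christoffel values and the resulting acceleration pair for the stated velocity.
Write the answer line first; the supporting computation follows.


Answer: Gamma_sss = 0, Gamma_sst = 0, Gamma_stt = 12/5, Gamma_tss = 0, Gamma_tst = -1/3, Gamma_ttt = 0; accelerations (d^2s/dtau^2, d^2t/dtau^2) = (-48/5, 1/6)

E = 5, F = 0, G = 36 at the point
E_s = 0, E_t = 0, F_s = 0, F_t = 0, G_s = -24, G_t = 0
EG - F^2 = 180;  g^inv = (1/180) * [[36, 0], [0, 5]]
first-kind symbols [ij,l] = (1/2)(d_i g_jl + d_j g_il - d_l g_ij): [ss,s] = E_s/2 = 0, [ss,t] = F_s - E_t/2 = 0, [st,s] = E_t/2 = 0, [st,t] = G_s/2 = -12, [tt,s] = F_t - G_s/2 = 12, [tt,t] = G_t/2 = 0
Gamma^s_ij = (G*[ij,s] - F*[ij,t])/(EG - F^2), Gamma^t_ij = (E*[ij,t] - F*[ij,s])/(EG - F^2)
Gamma_sss = 0, Gamma_sst = 0, Gamma_stt = 12/5, Gamma_tss = 0, Gamma_tst = -1/3, Gamma_ttt = 0
d^2s/dtau^2 = -(Gamma_sss*(-1/8)^2 + 2*Gamma_sst*(-1/8)*(-2) + Gamma_stt*(-2)^2) = -48/5
d^2t/dtau^2 = -(Gamma_tss*(-1/8)^2 + 2*Gamma_tst*(-1/8)*(-2) + Gamma_ttt*(-2)^2) = 1/6


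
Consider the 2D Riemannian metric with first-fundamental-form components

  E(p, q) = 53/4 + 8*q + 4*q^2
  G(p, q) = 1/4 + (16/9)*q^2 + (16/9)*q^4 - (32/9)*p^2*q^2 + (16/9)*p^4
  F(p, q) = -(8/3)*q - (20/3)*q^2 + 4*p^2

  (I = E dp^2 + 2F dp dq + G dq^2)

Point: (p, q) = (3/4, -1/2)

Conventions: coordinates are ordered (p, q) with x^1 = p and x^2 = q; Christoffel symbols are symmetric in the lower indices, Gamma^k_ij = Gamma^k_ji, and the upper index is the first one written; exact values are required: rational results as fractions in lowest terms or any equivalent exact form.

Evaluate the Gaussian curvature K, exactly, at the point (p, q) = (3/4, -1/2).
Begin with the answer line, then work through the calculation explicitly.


Answer: K = -35456/177531

E = 41/4, F = 23/12, G = 125/144, EG - F^2 = 1003/192 at the point
E_p = 0, E_q = 4, F_p = 6, F_q = 4, G_p = 5/3, G_q = -2/3
E_qq = 8, F_pq = 0, G_pp = 92/9
K follows from Brioschi's formula, (det M1 - det M2)/(EG - F^2)^2.
M1 = [[-E_qq/2 + F_pq - G_pp/2, E_p/2, F_p - E_q/2], [F_q - G_p/2, E, F], [G_q/2, F, G]] = [[-82/9, 0, 4], [19/6, 41/4, 23/12], [-1/3, 23/12, 125/144]]; det M1 = -8339/864
M2 = [[0, E_q/2, G_p/2], [E_q/2, E, F], [G_p/2, F, G]] = [[0, 2, 5/6], [2, 41/4, 23/12], [5/6, 23/12, 125/144]]; det M2 = -605/144
det M1 - det M2 = -4709/864; K = -4709/864 / (1003/192)^2 = -35456/177531


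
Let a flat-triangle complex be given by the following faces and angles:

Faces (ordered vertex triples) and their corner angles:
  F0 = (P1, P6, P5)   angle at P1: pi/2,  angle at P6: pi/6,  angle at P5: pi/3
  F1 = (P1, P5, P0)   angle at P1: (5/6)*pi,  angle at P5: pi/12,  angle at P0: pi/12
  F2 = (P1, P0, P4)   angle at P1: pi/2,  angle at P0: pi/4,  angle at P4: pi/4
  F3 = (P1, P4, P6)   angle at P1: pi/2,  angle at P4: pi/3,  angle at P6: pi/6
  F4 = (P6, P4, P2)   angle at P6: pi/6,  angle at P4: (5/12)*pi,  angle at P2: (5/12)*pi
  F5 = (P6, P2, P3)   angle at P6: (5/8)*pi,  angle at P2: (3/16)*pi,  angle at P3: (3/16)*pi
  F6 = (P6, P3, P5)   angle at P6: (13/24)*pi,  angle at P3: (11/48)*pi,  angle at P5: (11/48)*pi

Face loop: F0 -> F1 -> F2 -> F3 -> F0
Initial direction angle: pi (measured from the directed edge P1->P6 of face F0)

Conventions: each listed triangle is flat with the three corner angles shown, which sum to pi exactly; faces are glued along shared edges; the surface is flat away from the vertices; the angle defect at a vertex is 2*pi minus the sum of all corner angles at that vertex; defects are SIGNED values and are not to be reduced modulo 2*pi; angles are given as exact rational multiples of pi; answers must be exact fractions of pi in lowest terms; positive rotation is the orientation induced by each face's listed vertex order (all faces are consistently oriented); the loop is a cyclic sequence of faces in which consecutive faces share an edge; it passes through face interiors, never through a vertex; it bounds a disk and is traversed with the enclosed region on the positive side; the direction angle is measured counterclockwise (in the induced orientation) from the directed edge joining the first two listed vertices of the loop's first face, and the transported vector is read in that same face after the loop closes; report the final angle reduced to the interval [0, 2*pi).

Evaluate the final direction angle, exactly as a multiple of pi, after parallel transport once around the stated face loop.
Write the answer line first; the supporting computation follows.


Answer: final direction angle = (2/3)*pi

enclosed vertex P1: corner angles sum to (7/3)*pi, defect = 2*pi - (7/3)*pi = -pi/3
the final direction is the initial angle plus the enclosed defects, taken mod 2*pi in the induced orientation
final angle = pi - pi/3 = (2/3)*pi (mod 2*pi)
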